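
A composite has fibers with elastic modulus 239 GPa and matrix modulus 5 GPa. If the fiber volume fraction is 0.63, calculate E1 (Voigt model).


E1 = Ef*Vf + Em*(1-Vf) = 239*0.63 + 5*0.37 = 152.42 GPa

152.42 GPa


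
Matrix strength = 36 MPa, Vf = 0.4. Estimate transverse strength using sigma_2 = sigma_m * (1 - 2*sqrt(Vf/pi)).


factor = 1 - 2*sqrt(0.4/pi) = 0.2864
sigma_2 = 36 * 0.2864 = 10.31 MPa

10.31 MPa


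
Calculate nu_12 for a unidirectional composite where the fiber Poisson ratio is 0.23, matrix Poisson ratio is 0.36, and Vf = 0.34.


nu_12 = nu_f*Vf + nu_m*(1-Vf) = 0.23*0.34 + 0.36*0.66 = 0.3158

0.3158


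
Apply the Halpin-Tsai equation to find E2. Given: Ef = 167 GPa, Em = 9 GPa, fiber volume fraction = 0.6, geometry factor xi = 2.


eta = (Ef/Em - 1)/(Ef/Em + xi) = (18.5556 - 1)/(18.5556 + 2) = 0.8541
E2 = Em*(1+xi*eta*Vf)/(1-eta*Vf) = 37.38 GPa

37.38 GPa


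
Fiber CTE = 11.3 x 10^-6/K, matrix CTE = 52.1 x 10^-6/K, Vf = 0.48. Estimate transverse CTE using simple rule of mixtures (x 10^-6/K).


alpha_2 = alpha_f*Vf + alpha_m*(1-Vf) = 11.3*0.48 + 52.1*0.52 = 32.5 x 10^-6/K

32.5 x 10^-6/K


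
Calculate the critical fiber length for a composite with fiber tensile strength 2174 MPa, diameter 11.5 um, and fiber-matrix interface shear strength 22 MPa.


Lc = sigma_f * d / (2 * tau_i) = 2174 * 11.5 / (2 * 22) = 568.2 um

568.2 um


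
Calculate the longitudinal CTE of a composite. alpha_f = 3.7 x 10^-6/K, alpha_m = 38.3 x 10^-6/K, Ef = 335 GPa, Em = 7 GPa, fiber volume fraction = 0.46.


E1 = Ef*Vf + Em*(1-Vf) = 157.88
alpha_1 = (alpha_f*Ef*Vf + alpha_m*Em*(1-Vf))/E1 = 4.53 x 10^-6/K

4.53 x 10^-6/K


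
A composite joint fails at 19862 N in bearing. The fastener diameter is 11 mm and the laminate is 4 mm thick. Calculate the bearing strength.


sigma_br = F/(d*h) = 19862/(11*4) = 451.4 MPa

451.4 MPa


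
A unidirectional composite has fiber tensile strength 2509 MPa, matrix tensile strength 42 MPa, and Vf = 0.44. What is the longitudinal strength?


sigma_1 = sigma_f*Vf + sigma_m*(1-Vf) = 2509*0.44 + 42*0.56 = 1127.5 MPa

1127.5 MPa


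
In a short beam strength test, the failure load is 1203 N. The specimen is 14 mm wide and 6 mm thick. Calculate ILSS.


ILSS = 3F/(4bh) = 3*1203/(4*14*6) = 10.74 MPa

10.74 MPa


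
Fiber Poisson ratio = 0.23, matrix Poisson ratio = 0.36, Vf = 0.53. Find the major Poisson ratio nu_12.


nu_12 = nu_f*Vf + nu_m*(1-Vf) = 0.23*0.53 + 0.36*0.47 = 0.2911

0.2911


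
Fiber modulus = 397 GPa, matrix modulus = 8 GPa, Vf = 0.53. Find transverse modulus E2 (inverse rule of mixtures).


1/E2 = Vf/Ef + (1-Vf)/Em = 0.53/397 + 0.47/8
E2 = 16.64 GPa

16.64 GPa


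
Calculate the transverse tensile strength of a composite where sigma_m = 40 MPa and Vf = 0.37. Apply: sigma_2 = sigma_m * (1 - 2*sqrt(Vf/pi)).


factor = 1 - 2*sqrt(0.37/pi) = 0.3136
sigma_2 = 40 * 0.3136 = 12.55 MPa

12.55 MPa


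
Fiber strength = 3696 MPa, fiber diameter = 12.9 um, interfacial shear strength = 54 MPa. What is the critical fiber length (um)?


Lc = sigma_f * d / (2 * tau_i) = 3696 * 12.9 / (2 * 54) = 441.5 um

441.5 um


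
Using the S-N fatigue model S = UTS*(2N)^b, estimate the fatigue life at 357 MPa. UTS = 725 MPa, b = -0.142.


N = 0.5 * (S/UTS)^(1/b) = 0.5 * (357/725)^(1/-0.142) = 73.3937 cycles

73.3937 cycles


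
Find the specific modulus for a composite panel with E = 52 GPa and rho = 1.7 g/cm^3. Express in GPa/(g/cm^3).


Specific stiffness = E/rho = 52/1.7 = 30.6 GPa/(g/cm^3)

30.6 GPa/(g/cm^3)


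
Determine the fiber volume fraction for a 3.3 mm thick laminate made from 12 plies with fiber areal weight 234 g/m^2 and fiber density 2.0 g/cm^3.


Vf = n * FAW / (rho_f * h * 1000) = 12 * 234 / (2.0 * 3.3 * 1000) = 0.4255

0.4255


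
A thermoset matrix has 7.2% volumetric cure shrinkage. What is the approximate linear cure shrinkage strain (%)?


Linear shrinkage ≈ vol_shrink/3 = 7.2/3 = 2.4%

2.4%


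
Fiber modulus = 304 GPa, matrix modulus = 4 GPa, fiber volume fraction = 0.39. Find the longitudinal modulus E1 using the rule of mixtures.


E1 = Ef*Vf + Em*(1-Vf) = 304*0.39 + 4*0.61 = 121.0 GPa

121.0 GPa


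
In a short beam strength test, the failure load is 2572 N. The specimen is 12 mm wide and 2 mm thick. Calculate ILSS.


ILSS = 3F/(4bh) = 3*2572/(4*12*2) = 80.38 MPa

80.38 MPa


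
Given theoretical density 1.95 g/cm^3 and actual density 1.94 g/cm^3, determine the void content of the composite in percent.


Void% = (rho_theo - rho_actual)/rho_theo * 100 = (1.95 - 1.94)/1.95 * 100 = 0.51%

0.51%


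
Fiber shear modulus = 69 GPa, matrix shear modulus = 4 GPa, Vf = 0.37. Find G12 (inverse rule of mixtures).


1/G12 = Vf/Gf + (1-Vf)/Gm = 0.37/69 + 0.63/4
G12 = 6.14 GPa

6.14 GPa


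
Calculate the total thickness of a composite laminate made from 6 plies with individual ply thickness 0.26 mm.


h = n * t_ply = 6 * 0.26 = 1.56 mm

1.56 mm


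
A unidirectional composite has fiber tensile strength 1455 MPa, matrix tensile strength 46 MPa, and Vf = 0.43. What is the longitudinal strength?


sigma_1 = sigma_f*Vf + sigma_m*(1-Vf) = 1455*0.43 + 46*0.57 = 651.9 MPa

651.9 MPa


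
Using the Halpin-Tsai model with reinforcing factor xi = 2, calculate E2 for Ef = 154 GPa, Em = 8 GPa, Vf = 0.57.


eta = (Ef/Em - 1)/(Ef/Em + xi) = (19.25 - 1)/(19.25 + 2) = 0.8588
E2 = Em*(1+xi*eta*Vf)/(1-eta*Vf) = 31.02 GPa

31.02 GPa


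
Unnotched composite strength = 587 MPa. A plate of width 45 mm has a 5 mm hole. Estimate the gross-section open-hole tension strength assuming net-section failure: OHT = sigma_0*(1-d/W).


OHT = sigma_0*(1-d/W) = 587*(1-5/45) = 521.8 MPa

521.8 MPa


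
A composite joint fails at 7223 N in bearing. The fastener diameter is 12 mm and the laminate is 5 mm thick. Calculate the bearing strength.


sigma_br = F/(d*h) = 7223/(12*5) = 120.4 MPa

120.4 MPa


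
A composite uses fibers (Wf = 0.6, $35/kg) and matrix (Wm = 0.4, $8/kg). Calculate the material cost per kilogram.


Cost = cost_f*Wf + cost_m*Wm = 35*0.6 + 8*0.4 = $24.2/kg

$24.2/kg


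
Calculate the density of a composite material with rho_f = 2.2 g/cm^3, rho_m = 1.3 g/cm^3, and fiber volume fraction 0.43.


rho_c = rho_f*Vf + rho_m*(1-Vf) = 2.2*0.43 + 1.3*0.57 = 1.687 g/cm^3

1.687 g/cm^3


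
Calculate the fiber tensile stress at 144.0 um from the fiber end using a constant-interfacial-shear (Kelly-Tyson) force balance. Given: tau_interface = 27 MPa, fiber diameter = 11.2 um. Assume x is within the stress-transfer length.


Force balance: sigma_f * (pi*d^2/4) = tau * (pi*d) * x  ->  sigma_f = 4 * tau * x / d
sigma_f = 4 * 27 * 144.0 / 11.2 = 1388.6 MPa

1388.6 MPa


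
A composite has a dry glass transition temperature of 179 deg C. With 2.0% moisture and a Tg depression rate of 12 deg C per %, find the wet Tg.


Tg_wet = Tg_dry - k*moisture = 179 - 12*2.0 = 155.0 deg C

155.0 deg C


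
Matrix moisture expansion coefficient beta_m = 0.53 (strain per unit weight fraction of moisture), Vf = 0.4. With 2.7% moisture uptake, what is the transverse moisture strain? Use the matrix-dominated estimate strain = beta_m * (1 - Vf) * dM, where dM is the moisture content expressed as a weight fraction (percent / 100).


dM = 2.7/100 = 0.027
strain = beta_m * (1-Vf) * dM = 0.53 * 0.6 * 0.027 = 0.008586

0.008586


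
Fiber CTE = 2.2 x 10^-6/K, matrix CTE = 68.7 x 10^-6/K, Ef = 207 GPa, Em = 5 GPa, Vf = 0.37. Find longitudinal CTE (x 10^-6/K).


E1 = Ef*Vf + Em*(1-Vf) = 79.74
alpha_1 = (alpha_f*Ef*Vf + alpha_m*Em*(1-Vf))/E1 = 4.83 x 10^-6/K

4.83 x 10^-6/K


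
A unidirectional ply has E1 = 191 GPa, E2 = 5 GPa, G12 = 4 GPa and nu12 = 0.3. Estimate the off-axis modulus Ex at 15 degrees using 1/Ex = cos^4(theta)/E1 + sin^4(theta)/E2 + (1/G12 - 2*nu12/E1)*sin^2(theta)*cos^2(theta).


cos^4(15) = 0.870513, sin^4(15) = 0.004487, sin^2(15)*cos^2(15) = 0.0625
1/G12 - 2*nu12/E1 = 1/4 - 2*0.3/191 = 0.246859 GPa^-1
1/Ex = 0.870513/191 + 0.004487/5 + 0.246859*0.0625 = 0.0208838 GPa^-1
Ex = 47.88 GPa

47.88 GPa


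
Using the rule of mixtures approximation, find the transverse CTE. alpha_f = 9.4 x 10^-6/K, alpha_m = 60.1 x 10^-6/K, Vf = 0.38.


alpha_2 = alpha_f*Vf + alpha_m*(1-Vf) = 9.4*0.38 + 60.1*0.62 = 40.8 x 10^-6/K

40.8 x 10^-6/K


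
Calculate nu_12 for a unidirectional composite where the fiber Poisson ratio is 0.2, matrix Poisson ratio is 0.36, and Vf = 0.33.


nu_12 = nu_f*Vf + nu_m*(1-Vf) = 0.2*0.33 + 0.36*0.67 = 0.3072

0.3072


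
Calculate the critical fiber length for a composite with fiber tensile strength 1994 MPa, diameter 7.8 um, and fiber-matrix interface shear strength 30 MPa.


Lc = sigma_f * d / (2 * tau_i) = 1994 * 7.8 / (2 * 30) = 259.2 um

259.2 um


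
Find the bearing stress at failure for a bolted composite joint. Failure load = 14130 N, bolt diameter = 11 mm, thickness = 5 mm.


sigma_br = F/(d*h) = 14130/(11*5) = 256.9 MPa

256.9 MPa


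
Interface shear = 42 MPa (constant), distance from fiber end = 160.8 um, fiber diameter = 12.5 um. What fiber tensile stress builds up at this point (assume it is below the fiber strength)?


Force balance: sigma_f * (pi*d^2/4) = tau * (pi*d) * x  ->  sigma_f = 4 * tau * x / d
sigma_f = 4 * 42 * 160.8 / 12.5 = 2161.2 MPa

2161.2 MPa


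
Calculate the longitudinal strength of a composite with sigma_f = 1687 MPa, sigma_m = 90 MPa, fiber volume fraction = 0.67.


sigma_1 = sigma_f*Vf + sigma_m*(1-Vf) = 1687*0.67 + 90*0.33 = 1160.0 MPa

1160.0 MPa


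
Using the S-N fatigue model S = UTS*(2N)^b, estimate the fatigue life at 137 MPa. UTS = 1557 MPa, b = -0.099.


N = 0.5 * (S/UTS)^(1/b) = 0.5 * (137/1557)^(1/-0.099) = 2.2976e+10 cycles

2.2976e+10 cycles


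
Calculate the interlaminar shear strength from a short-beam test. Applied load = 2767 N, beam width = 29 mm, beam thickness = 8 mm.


ILSS = 3F/(4bh) = 3*2767/(4*29*8) = 8.95 MPa

8.95 MPa


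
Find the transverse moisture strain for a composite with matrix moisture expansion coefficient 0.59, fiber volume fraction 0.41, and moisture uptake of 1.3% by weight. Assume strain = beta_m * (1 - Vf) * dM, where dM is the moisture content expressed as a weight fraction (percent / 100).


dM = 1.3/100 = 0.013
strain = beta_m * (1-Vf) * dM = 0.59 * 0.59 * 0.013 = 0.0045253

0.0045253


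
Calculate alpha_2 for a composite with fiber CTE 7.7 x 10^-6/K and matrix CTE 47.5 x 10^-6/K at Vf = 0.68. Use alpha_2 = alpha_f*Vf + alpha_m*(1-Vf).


alpha_2 = alpha_f*Vf + alpha_m*(1-Vf) = 7.7*0.68 + 47.5*0.32 = 20.4 x 10^-6/K

20.4 x 10^-6/K


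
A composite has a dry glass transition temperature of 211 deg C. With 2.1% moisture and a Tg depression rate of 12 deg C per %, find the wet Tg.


Tg_wet = Tg_dry - k*moisture = 211 - 12*2.1 = 185.8 deg C

185.8 deg C


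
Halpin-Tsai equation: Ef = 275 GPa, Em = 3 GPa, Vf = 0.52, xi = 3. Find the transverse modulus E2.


eta = (Ef/Em - 1)/(Ef/Em + xi) = (91.6667 - 1)/(91.6667 + 3) = 0.9577
E2 = Em*(1+xi*eta*Vf)/(1-eta*Vf) = 14.91 GPa

14.91 GPa


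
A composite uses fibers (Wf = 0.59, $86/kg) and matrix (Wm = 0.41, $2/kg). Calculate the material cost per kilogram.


Cost = cost_f*Wf + cost_m*Wm = 86*0.59 + 2*0.41 = $51.56/kg

$51.56/kg


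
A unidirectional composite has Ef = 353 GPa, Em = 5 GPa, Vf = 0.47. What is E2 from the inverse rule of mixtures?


1/E2 = Vf/Ef + (1-Vf)/Em = 0.47/353 + 0.53/5
E2 = 9.32 GPa

9.32 GPa


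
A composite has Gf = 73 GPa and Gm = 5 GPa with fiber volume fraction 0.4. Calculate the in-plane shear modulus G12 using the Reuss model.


1/G12 = Vf/Gf + (1-Vf)/Gm = 0.4/73 + 0.6/5
G12 = 7.97 GPa

7.97 GPa


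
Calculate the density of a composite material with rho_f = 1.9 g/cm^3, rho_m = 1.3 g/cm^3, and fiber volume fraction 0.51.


rho_c = rho_f*Vf + rho_m*(1-Vf) = 1.9*0.51 + 1.3*0.49 = 1.606 g/cm^3

1.606 g/cm^3


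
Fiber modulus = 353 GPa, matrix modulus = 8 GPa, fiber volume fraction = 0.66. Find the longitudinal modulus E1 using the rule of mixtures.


E1 = Ef*Vf + Em*(1-Vf) = 353*0.66 + 8*0.34 = 235.7 GPa

235.7 GPa


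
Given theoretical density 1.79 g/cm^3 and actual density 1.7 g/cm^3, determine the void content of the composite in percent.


Void% = (rho_theo - rho_actual)/rho_theo * 100 = (1.79 - 1.7)/1.79 * 100 = 5.03%

5.03%


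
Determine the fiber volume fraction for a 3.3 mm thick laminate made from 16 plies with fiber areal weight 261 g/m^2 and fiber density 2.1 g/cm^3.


Vf = n * FAW / (rho_f * h * 1000) = 16 * 261 / (2.1 * 3.3 * 1000) = 0.6026

0.6026


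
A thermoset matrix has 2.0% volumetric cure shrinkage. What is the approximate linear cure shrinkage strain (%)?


Linear shrinkage ≈ vol_shrink/3 = 2.0/3 = 0.667%

0.667%


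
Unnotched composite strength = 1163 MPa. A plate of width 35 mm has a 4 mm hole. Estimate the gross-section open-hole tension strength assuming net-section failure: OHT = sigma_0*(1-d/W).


OHT = sigma_0*(1-d/W) = 1163*(1-4/35) = 1030.1 MPa

1030.1 MPa


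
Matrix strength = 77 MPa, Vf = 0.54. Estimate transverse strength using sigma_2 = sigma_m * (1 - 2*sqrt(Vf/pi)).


factor = 1 - 2*sqrt(0.54/pi) = 0.1708
sigma_2 = 77 * 0.1708 = 13.15 MPa

13.15 MPa


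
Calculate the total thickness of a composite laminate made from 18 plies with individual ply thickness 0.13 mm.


h = n * t_ply = 18 * 0.13 = 2.34 mm

2.34 mm


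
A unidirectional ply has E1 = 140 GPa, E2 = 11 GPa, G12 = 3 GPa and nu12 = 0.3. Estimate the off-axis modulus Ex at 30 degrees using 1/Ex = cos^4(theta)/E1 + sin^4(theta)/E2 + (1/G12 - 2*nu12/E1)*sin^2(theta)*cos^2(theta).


cos^4(30) = 0.5625, sin^4(30) = 0.0625, sin^2(30)*cos^2(30) = 0.1875
1/G12 - 2*nu12/E1 = 1/3 - 2*0.3/140 = 0.329048 GPa^-1
1/Ex = 0.5625/140 + 0.0625/11 + 0.329048*0.1875 = 0.0713961 GPa^-1
Ex = 14.01 GPa

14.01 GPa


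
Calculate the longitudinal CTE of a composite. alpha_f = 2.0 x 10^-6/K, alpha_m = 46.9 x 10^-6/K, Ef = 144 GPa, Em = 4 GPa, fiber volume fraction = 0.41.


E1 = Ef*Vf + Em*(1-Vf) = 61.4
alpha_1 = (alpha_f*Ef*Vf + alpha_m*Em*(1-Vf))/E1 = 3.73 x 10^-6/K

3.73 x 10^-6/K


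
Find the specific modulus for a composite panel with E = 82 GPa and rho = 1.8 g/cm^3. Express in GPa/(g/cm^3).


Specific stiffness = E/rho = 82/1.8 = 45.6 GPa/(g/cm^3)

45.6 GPa/(g/cm^3)


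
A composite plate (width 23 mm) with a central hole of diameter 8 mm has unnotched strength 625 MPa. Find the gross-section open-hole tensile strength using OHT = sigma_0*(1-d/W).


OHT = sigma_0*(1-d/W) = 625*(1-8/23) = 407.6 MPa

407.6 MPa


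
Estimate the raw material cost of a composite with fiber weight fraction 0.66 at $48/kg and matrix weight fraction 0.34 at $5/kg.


Cost = cost_f*Wf + cost_m*Wm = 48*0.66 + 5*0.34 = $33.38/kg

$33.38/kg


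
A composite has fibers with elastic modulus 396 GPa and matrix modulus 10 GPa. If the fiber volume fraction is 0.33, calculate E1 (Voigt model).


E1 = Ef*Vf + Em*(1-Vf) = 396*0.33 + 10*0.67 = 137.38 GPa

137.38 GPa


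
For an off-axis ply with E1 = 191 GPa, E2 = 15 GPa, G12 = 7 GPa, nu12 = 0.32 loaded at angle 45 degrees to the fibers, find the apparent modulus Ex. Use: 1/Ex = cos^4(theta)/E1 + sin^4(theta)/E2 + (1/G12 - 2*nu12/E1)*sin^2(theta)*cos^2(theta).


cos^4(45) = 0.25, sin^4(45) = 0.25, sin^2(45)*cos^2(45) = 0.25
1/G12 - 2*nu12/E1 = 1/7 - 2*0.32/191 = 0.139506 GPa^-1
1/Ex = 0.25/191 + 0.25/15 + 0.139506*0.25 = 0.0528522 GPa^-1
Ex = 18.92 GPa

18.92 GPa


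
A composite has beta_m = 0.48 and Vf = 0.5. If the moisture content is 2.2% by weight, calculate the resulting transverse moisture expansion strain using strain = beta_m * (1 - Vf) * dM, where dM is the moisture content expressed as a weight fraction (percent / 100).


dM = 2.2/100 = 0.022
strain = beta_m * (1-Vf) * dM = 0.48 * 0.5 * 0.022 = 0.00528

0.00528


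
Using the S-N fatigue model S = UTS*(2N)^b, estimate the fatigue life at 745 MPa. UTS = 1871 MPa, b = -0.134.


N = 0.5 * (S/UTS)^(1/b) = 0.5 * (745/1871)^(1/-0.134) = 482.4242 cycles

482.4242 cycles


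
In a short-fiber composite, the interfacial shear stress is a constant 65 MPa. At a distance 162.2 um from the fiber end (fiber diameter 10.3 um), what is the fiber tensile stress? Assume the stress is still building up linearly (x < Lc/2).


Force balance: sigma_f * (pi*d^2/4) = tau * (pi*d) * x  ->  sigma_f = 4 * tau * x / d
sigma_f = 4 * 65 * 162.2 / 10.3 = 4094.4 MPa

4094.4 MPa


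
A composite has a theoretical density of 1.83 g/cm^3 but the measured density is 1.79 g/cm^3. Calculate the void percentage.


Void% = (rho_theo - rho_actual)/rho_theo * 100 = (1.83 - 1.79)/1.83 * 100 = 2.19%

2.19%


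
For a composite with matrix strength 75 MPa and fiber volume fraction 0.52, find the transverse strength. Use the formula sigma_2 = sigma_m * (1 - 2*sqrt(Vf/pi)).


factor = 1 - 2*sqrt(0.52/pi) = 0.1863
sigma_2 = 75 * 0.1863 = 13.97 MPa

13.97 MPa


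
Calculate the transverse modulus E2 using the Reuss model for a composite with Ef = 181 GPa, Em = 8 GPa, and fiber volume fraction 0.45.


1/E2 = Vf/Ef + (1-Vf)/Em = 0.45/181 + 0.55/8
E2 = 14.04 GPa

14.04 GPa


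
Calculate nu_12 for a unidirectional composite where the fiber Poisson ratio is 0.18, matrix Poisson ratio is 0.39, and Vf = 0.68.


nu_12 = nu_f*Vf + nu_m*(1-Vf) = 0.18*0.68 + 0.39*0.32 = 0.2472

0.2472


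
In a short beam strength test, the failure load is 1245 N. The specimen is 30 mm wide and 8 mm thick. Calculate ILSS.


ILSS = 3F/(4bh) = 3*1245/(4*30*8) = 3.89 MPa

3.89 MPa


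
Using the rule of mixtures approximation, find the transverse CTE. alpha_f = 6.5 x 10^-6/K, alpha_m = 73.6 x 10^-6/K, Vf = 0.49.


alpha_2 = alpha_f*Vf + alpha_m*(1-Vf) = 6.5*0.49 + 73.6*0.51 = 40.7 x 10^-6/K

40.7 x 10^-6/K


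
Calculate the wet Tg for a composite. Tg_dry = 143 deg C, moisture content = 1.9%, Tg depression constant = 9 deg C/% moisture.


Tg_wet = Tg_dry - k*moisture = 143 - 9*1.9 = 125.9 deg C

125.9 deg C


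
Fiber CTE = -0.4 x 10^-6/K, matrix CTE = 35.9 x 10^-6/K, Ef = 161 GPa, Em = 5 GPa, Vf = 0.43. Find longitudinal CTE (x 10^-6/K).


E1 = Ef*Vf + Em*(1-Vf) = 72.08
alpha_1 = (alpha_f*Ef*Vf + alpha_m*Em*(1-Vf))/E1 = 1.04 x 10^-6/K

1.04 x 10^-6/K


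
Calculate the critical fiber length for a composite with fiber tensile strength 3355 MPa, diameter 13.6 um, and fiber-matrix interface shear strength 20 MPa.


Lc = sigma_f * d / (2 * tau_i) = 3355 * 13.6 / (2 * 20) = 1140.7 um

1140.7 um


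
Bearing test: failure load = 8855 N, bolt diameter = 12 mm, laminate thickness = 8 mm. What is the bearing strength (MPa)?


sigma_br = F/(d*h) = 8855/(12*8) = 92.2 MPa

92.2 MPa


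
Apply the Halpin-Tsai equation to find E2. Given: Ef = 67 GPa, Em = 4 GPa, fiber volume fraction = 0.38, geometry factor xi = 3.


eta = (Ef/Em - 1)/(Ef/Em + xi) = (16.75 - 1)/(16.75 + 3) = 0.7975
E2 = Em*(1+xi*eta*Vf)/(1-eta*Vf) = 10.96 GPa

10.96 GPa


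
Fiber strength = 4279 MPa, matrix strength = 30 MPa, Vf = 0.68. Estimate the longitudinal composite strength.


sigma_1 = sigma_f*Vf + sigma_m*(1-Vf) = 4279*0.68 + 30*0.32 = 2919.3 MPa

2919.3 MPa


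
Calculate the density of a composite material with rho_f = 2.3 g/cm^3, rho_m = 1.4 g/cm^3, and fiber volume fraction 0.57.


rho_c = rho_f*Vf + rho_m*(1-Vf) = 2.3*0.57 + 1.4*0.43 = 1.913 g/cm^3

1.913 g/cm^3


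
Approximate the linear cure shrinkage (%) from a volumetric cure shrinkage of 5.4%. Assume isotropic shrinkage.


Linear shrinkage ≈ vol_shrink/3 = 5.4/3 = 1.8%

1.8%


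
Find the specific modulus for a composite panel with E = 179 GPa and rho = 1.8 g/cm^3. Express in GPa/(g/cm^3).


Specific stiffness = E/rho = 179/1.8 = 99.4 GPa/(g/cm^3)

99.4 GPa/(g/cm^3)


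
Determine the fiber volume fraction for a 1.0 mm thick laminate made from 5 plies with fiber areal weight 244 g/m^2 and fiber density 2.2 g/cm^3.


Vf = n * FAW / (rho_f * h * 1000) = 5 * 244 / (2.2 * 1.0 * 1000) = 0.5545

0.5545


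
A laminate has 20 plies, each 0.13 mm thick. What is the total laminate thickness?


h = n * t_ply = 20 * 0.13 = 2.6 mm

2.6 mm


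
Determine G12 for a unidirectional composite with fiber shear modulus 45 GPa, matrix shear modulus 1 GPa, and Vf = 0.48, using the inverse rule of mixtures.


1/G12 = Vf/Gf + (1-Vf)/Gm = 0.48/45 + 0.52/1
G12 = 1.88 GPa

1.88 GPa


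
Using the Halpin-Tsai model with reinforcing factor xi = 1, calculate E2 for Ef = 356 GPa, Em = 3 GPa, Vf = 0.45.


eta = (Ef/Em - 1)/(Ef/Em + xi) = (118.6667 - 1)/(118.6667 + 1) = 0.9833
E2 = Em*(1+xi*eta*Vf)/(1-eta*Vf) = 7.76 GPa

7.76 GPa


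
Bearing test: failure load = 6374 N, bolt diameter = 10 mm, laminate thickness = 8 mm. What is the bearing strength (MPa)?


sigma_br = F/(d*h) = 6374/(10*8) = 79.7 MPa

79.7 MPa


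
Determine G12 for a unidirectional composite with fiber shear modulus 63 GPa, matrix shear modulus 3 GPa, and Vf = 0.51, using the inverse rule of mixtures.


1/G12 = Vf/Gf + (1-Vf)/Gm = 0.51/63 + 0.49/3
G12 = 5.83 GPa

5.83 GPa


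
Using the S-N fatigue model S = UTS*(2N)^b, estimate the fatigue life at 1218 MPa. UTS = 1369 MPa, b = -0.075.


N = 0.5 * (S/UTS)^(1/b) = 0.5 * (1218/1369)^(1/-0.075) = 2.3753 cycles

2.3753 cycles


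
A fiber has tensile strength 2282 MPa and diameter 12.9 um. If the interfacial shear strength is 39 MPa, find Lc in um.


Lc = sigma_f * d / (2 * tau_i) = 2282 * 12.9 / (2 * 39) = 377.4 um

377.4 um


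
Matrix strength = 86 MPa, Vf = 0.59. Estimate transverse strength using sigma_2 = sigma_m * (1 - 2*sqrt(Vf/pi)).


factor = 1 - 2*sqrt(0.59/pi) = 0.1333
sigma_2 = 86 * 0.1333 = 11.46 MPa

11.46 MPa


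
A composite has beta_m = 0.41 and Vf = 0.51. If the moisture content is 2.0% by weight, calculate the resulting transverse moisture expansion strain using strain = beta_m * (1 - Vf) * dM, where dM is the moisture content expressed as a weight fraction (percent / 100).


dM = 2.0/100 = 0.02
strain = beta_m * (1-Vf) * dM = 0.41 * 0.49 * 0.02 = 0.004018

0.004018


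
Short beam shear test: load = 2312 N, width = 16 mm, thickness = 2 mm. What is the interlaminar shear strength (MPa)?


ILSS = 3F/(4bh) = 3*2312/(4*16*2) = 54.19 MPa

54.19 MPa


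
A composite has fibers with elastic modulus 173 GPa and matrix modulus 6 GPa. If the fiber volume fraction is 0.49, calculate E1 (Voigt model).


E1 = Ef*Vf + Em*(1-Vf) = 173*0.49 + 6*0.51 = 87.83 GPa

87.83 GPa


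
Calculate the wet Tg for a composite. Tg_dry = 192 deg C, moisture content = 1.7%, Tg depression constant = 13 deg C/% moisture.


Tg_wet = Tg_dry - k*moisture = 192 - 13*1.7 = 169.9 deg C

169.9 deg C


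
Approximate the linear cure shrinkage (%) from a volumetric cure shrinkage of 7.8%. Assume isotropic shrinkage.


Linear shrinkage ≈ vol_shrink/3 = 7.8/3 = 2.6%

2.6%


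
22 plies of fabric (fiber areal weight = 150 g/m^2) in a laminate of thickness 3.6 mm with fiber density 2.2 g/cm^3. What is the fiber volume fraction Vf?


Vf = n * FAW / (rho_f * h * 1000) = 22 * 150 / (2.2 * 3.6 * 1000) = 0.4167

0.4167


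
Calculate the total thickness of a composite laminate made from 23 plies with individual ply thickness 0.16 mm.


h = n * t_ply = 23 * 0.16 = 3.68 mm

3.68 mm


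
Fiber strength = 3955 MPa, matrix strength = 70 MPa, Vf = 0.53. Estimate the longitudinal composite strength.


sigma_1 = sigma_f*Vf + sigma_m*(1-Vf) = 3955*0.53 + 70*0.47 = 2129.1 MPa

2129.1 MPa


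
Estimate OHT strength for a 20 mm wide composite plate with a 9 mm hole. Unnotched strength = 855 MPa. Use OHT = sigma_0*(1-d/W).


OHT = sigma_0*(1-d/W) = 855*(1-9/20) = 470.3 MPa

470.3 MPa


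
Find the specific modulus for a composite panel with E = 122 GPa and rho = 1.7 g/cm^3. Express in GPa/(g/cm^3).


Specific stiffness = E/rho = 122/1.7 = 71.8 GPa/(g/cm^3)

71.8 GPa/(g/cm^3)


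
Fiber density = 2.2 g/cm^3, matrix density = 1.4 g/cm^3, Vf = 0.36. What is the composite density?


rho_c = rho_f*Vf + rho_m*(1-Vf) = 2.2*0.36 + 1.4*0.64 = 1.688 g/cm^3

1.688 g/cm^3


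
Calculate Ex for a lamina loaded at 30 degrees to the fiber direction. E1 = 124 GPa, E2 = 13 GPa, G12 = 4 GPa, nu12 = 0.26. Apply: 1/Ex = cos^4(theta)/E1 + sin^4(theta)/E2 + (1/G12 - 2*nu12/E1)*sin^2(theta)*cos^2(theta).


cos^4(30) = 0.5625, sin^4(30) = 0.0625, sin^2(30)*cos^2(30) = 0.1875
1/G12 - 2*nu12/E1 = 1/4 - 2*0.26/124 = 0.245806 GPa^-1
1/Ex = 0.5625/124 + 0.0625/13 + 0.245806*0.1875 = 0.0554327 GPa^-1
Ex = 18.04 GPa

18.04 GPa


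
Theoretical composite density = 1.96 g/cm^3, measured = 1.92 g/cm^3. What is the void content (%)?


Void% = (rho_theo - rho_actual)/rho_theo * 100 = (1.96 - 1.92)/1.96 * 100 = 2.04%

2.04%


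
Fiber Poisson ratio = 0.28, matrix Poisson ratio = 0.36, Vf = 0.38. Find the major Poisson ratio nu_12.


nu_12 = nu_f*Vf + nu_m*(1-Vf) = 0.28*0.38 + 0.36*0.62 = 0.3296

0.3296


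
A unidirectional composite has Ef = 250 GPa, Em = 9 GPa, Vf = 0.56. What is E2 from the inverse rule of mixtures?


1/E2 = Vf/Ef + (1-Vf)/Em = 0.56/250 + 0.44/9
E2 = 19.56 GPa

19.56 GPa


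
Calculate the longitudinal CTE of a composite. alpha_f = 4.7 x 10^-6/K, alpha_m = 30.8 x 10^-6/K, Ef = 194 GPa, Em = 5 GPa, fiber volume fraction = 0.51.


E1 = Ef*Vf + Em*(1-Vf) = 101.39
alpha_1 = (alpha_f*Ef*Vf + alpha_m*Em*(1-Vf))/E1 = 5.33 x 10^-6/K

5.33 x 10^-6/K


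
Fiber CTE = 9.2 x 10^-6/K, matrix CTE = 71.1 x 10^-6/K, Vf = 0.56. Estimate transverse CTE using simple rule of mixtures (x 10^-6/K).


alpha_2 = alpha_f*Vf + alpha_m*(1-Vf) = 9.2*0.56 + 71.1*0.44 = 36.4 x 10^-6/K

36.4 x 10^-6/K


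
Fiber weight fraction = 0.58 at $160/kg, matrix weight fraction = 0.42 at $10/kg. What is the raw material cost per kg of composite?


Cost = cost_f*Wf + cost_m*Wm = 160*0.58 + 10*0.42 = $97.0/kg

$97.0/kg


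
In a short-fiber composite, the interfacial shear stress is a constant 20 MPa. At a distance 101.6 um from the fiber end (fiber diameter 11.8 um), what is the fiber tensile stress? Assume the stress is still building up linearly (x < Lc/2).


Force balance: sigma_f * (pi*d^2/4) = tau * (pi*d) * x  ->  sigma_f = 4 * tau * x / d
sigma_f = 4 * 20 * 101.6 / 11.8 = 688.8 MPa

688.8 MPa


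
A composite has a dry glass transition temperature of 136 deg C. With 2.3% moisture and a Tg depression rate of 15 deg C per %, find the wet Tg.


Tg_wet = Tg_dry - k*moisture = 136 - 15*2.3 = 101.5 deg C

101.5 deg C


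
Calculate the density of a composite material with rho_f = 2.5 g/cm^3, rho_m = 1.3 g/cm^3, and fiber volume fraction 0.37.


rho_c = rho_f*Vf + rho_m*(1-Vf) = 2.5*0.37 + 1.3*0.63 = 1.744 g/cm^3

1.744 g/cm^3


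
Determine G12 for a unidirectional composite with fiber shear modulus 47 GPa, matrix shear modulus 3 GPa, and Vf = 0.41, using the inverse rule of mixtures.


1/G12 = Vf/Gf + (1-Vf)/Gm = 0.41/47 + 0.59/3
G12 = 4.87 GPa

4.87 GPa


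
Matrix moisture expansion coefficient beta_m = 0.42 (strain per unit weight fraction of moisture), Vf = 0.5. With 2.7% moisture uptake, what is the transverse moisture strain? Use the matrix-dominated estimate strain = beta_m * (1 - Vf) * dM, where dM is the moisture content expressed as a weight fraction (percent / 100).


dM = 2.7/100 = 0.027
strain = beta_m * (1-Vf) * dM = 0.42 * 0.5 * 0.027 = 0.00567

0.00567


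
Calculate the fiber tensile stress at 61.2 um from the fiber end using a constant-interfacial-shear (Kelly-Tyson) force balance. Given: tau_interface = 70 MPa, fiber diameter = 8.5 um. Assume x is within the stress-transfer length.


Force balance: sigma_f * (pi*d^2/4) = tau * (pi*d) * x  ->  sigma_f = 4 * tau * x / d
sigma_f = 4 * 70 * 61.2 / 8.5 = 2016.0 MPa

2016.0 MPa


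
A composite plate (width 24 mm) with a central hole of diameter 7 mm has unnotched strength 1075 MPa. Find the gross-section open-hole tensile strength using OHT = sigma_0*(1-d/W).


OHT = sigma_0*(1-d/W) = 1075*(1-7/24) = 761.5 MPa

761.5 MPa


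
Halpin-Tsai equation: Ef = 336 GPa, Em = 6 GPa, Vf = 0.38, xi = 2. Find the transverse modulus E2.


eta = (Ef/Em - 1)/(Ef/Em + xi) = (56.0 - 1)/(56.0 + 2) = 0.9483
E2 = Em*(1+xi*eta*Vf)/(1-eta*Vf) = 16.14 GPa

16.14 GPa


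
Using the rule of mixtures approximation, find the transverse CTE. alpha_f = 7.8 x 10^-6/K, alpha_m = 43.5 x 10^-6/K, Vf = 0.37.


alpha_2 = alpha_f*Vf + alpha_m*(1-Vf) = 7.8*0.37 + 43.5*0.63 = 30.3 x 10^-6/K

30.3 x 10^-6/K


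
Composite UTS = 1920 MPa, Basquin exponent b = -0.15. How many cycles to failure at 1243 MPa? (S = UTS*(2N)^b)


N = 0.5 * (S/UTS)^(1/b) = 0.5 * (1243/1920)^(1/-0.15) = 9.0748 cycles

9.0748 cycles


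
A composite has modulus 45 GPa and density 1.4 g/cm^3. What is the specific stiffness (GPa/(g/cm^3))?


Specific stiffness = E/rho = 45/1.4 = 32.1 GPa/(g/cm^3)

32.1 GPa/(g/cm^3)


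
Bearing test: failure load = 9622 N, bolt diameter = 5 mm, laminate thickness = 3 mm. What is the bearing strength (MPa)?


sigma_br = F/(d*h) = 9622/(5*3) = 641.5 MPa

641.5 MPa


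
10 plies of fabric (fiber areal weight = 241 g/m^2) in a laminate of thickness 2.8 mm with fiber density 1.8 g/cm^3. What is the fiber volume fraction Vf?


Vf = n * FAW / (rho_f * h * 1000) = 10 * 241 / (1.8 * 2.8 * 1000) = 0.4782

0.4782


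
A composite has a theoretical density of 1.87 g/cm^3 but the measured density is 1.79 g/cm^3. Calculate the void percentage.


Void% = (rho_theo - rho_actual)/rho_theo * 100 = (1.87 - 1.79)/1.87 * 100 = 4.28%

4.28%


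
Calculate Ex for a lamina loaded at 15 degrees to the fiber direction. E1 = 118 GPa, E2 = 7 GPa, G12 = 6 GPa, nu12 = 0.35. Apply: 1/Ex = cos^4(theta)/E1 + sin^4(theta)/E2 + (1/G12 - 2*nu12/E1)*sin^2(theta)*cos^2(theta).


cos^4(15) = 0.870513, sin^4(15) = 0.004487, sin^2(15)*cos^2(15) = 0.0625
1/G12 - 2*nu12/E1 = 1/6 - 2*0.35/118 = 0.160734 GPa^-1
1/Ex = 0.870513/118 + 0.004487/7 + 0.160734*0.0625 = 0.0180642 GPa^-1
Ex = 55.36 GPa

55.36 GPa


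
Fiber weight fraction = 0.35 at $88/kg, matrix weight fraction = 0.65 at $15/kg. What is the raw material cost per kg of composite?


Cost = cost_f*Wf + cost_m*Wm = 88*0.35 + 15*0.65 = $40.55/kg

$40.55/kg


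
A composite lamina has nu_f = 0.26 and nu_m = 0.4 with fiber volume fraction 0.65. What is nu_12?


nu_12 = nu_f*Vf + nu_m*(1-Vf) = 0.26*0.65 + 0.4*0.35 = 0.309

0.309


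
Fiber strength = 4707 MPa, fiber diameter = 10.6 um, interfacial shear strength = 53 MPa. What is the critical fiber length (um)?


Lc = sigma_f * d / (2 * tau_i) = 4707 * 10.6 / (2 * 53) = 470.7 um

470.7 um


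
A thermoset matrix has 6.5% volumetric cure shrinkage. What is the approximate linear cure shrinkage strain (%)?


Linear shrinkage ≈ vol_shrink/3 = 6.5/3 = 2.167%

2.167%


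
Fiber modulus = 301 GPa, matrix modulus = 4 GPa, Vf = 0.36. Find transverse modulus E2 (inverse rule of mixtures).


1/E2 = Vf/Ef + (1-Vf)/Em = 0.36/301 + 0.64/4
E2 = 6.2 GPa

6.2 GPa


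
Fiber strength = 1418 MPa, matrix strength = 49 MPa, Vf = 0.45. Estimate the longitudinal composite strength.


sigma_1 = sigma_f*Vf + sigma_m*(1-Vf) = 1418*0.45 + 49*0.55 = 665.1 MPa

665.1 MPa


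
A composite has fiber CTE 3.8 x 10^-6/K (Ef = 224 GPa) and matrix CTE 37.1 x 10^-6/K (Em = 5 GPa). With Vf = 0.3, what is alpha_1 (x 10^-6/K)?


E1 = Ef*Vf + Em*(1-Vf) = 70.7
alpha_1 = (alpha_f*Ef*Vf + alpha_m*Em*(1-Vf))/E1 = 5.45 x 10^-6/K

5.45 x 10^-6/K


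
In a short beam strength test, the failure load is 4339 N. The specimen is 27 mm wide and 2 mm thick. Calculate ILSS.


ILSS = 3F/(4bh) = 3*4339/(4*27*2) = 60.26 MPa

60.26 MPa


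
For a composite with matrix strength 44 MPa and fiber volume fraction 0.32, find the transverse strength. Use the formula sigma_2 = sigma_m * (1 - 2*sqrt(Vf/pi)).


factor = 1 - 2*sqrt(0.32/pi) = 0.3617
sigma_2 = 44 * 0.3617 = 15.91 MPa

15.91 MPa


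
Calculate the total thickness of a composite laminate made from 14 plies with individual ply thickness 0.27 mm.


h = n * t_ply = 14 * 0.27 = 3.78 mm

3.78 mm


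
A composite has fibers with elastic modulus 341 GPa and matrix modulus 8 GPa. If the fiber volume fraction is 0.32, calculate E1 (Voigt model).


E1 = Ef*Vf + Em*(1-Vf) = 341*0.32 + 8*0.68 = 114.56 GPa

114.56 GPa


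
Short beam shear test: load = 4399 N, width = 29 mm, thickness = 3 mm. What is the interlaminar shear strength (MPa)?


ILSS = 3F/(4bh) = 3*4399/(4*29*3) = 37.92 MPa

37.92 MPa


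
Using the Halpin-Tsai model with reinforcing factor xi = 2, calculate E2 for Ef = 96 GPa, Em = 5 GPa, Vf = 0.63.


eta = (Ef/Em - 1)/(Ef/Em + xi) = (19.2 - 1)/(19.2 + 2) = 0.8585
E2 = Em*(1+xi*eta*Vf)/(1-eta*Vf) = 22.67 GPa

22.67 GPa


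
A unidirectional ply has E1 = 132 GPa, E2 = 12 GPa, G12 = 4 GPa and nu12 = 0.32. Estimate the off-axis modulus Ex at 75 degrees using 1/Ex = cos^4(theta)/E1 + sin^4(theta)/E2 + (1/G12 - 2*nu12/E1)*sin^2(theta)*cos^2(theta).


cos^4(75) = 0.004487, sin^4(75) = 0.870513, sin^2(75)*cos^2(75) = 0.0625
1/G12 - 2*nu12/E1 = 1/4 - 2*0.32/132 = 0.245152 GPa^-1
1/Ex = 0.004487/132 + 0.870513/12 + 0.245152*0.0625 = 0.0878987 GPa^-1
Ex = 11.38 GPa

11.38 GPa


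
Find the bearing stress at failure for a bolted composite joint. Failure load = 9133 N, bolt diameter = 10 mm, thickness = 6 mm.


sigma_br = F/(d*h) = 9133/(10*6) = 152.2 MPa

152.2 MPa


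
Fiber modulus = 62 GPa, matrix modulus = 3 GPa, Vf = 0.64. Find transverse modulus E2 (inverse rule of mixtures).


1/E2 = Vf/Ef + (1-Vf)/Em = 0.64/62 + 0.36/3
E2 = 7.67 GPa

7.67 GPa


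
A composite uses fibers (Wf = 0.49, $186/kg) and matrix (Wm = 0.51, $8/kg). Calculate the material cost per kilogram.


Cost = cost_f*Wf + cost_m*Wm = 186*0.49 + 8*0.51 = $95.22/kg

$95.22/kg


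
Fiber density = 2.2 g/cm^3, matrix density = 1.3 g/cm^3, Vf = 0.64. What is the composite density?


rho_c = rho_f*Vf + rho_m*(1-Vf) = 2.2*0.64 + 1.3*0.36 = 1.876 g/cm^3

1.876 g/cm^3


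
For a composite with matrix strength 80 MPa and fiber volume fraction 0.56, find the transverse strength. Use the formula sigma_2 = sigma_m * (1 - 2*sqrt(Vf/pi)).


factor = 1 - 2*sqrt(0.56/pi) = 0.1556
sigma_2 = 80 * 0.1556 = 12.45 MPa

12.45 MPa


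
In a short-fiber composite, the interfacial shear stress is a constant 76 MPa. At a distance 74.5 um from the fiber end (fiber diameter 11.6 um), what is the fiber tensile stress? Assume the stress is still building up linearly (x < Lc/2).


Force balance: sigma_f * (pi*d^2/4) = tau * (pi*d) * x  ->  sigma_f = 4 * tau * x / d
sigma_f = 4 * 76 * 74.5 / 11.6 = 1952.4 MPa

1952.4 MPa


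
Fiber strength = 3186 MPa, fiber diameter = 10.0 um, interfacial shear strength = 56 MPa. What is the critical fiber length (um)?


Lc = sigma_f * d / (2 * tau_i) = 3186 * 10.0 / (2 * 56) = 284.5 um

284.5 um


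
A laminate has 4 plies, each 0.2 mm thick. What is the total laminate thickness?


h = n * t_ply = 4 * 0.2 = 0.8 mm

0.8 mm


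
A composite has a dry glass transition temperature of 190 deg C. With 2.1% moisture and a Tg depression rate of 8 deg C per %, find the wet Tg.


Tg_wet = Tg_dry - k*moisture = 190 - 8*2.1 = 173.2 deg C

173.2 deg C


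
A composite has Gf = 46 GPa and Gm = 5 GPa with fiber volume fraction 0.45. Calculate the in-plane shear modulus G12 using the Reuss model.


1/G12 = Vf/Gf + (1-Vf)/Gm = 0.45/46 + 0.55/5
G12 = 8.35 GPa

8.35 GPa


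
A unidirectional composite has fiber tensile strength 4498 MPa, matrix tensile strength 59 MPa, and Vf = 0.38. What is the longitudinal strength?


sigma_1 = sigma_f*Vf + sigma_m*(1-Vf) = 4498*0.38 + 59*0.62 = 1745.8 MPa

1745.8 MPa


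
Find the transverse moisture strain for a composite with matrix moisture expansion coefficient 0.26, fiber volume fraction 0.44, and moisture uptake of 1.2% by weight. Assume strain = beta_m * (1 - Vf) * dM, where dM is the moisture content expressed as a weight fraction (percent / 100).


dM = 1.2/100 = 0.012
strain = beta_m * (1-Vf) * dM = 0.26 * 0.56 * 0.012 = 0.0017472

0.0017472


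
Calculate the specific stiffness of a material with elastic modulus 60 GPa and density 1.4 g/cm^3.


Specific stiffness = E/rho = 60/1.4 = 42.9 GPa/(g/cm^3)

42.9 GPa/(g/cm^3)


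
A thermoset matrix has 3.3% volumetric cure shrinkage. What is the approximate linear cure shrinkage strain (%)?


Linear shrinkage ≈ vol_shrink/3 = 3.3/3 = 1.1%

1.1%


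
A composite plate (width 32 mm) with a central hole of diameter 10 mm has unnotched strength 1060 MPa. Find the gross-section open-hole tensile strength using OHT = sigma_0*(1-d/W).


OHT = sigma_0*(1-d/W) = 1060*(1-10/32) = 728.8 MPa

728.8 MPa


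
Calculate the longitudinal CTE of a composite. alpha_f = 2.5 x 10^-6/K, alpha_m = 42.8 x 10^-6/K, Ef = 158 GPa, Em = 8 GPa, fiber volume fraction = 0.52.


E1 = Ef*Vf + Em*(1-Vf) = 86.0
alpha_1 = (alpha_f*Ef*Vf + alpha_m*Em*(1-Vf))/E1 = 4.3 x 10^-6/K

4.3 x 10^-6/K


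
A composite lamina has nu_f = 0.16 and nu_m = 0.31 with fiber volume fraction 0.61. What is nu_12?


nu_12 = nu_f*Vf + nu_m*(1-Vf) = 0.16*0.61 + 0.31*0.39 = 0.2185

0.2185


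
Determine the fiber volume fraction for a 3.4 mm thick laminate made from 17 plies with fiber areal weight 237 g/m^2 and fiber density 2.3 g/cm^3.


Vf = n * FAW / (rho_f * h * 1000) = 17 * 237 / (2.3 * 3.4 * 1000) = 0.5152

0.5152


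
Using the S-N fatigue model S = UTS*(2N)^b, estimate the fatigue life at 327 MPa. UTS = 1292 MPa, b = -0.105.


N = 0.5 * (S/UTS)^(1/b) = 0.5 * (327/1292)^(1/-0.105) = 240972.6358 cycles

240972.6358 cycles


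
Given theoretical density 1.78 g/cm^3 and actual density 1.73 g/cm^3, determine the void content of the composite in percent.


Void% = (rho_theo - rho_actual)/rho_theo * 100 = (1.78 - 1.73)/1.78 * 100 = 2.81%

2.81%


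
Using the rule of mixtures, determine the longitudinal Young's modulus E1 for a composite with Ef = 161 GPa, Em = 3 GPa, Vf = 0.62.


E1 = Ef*Vf + Em*(1-Vf) = 161*0.62 + 3*0.38 = 100.96 GPa

100.96 GPa


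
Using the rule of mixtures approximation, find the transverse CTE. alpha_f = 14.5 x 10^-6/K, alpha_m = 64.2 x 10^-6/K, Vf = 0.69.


alpha_2 = alpha_f*Vf + alpha_m*(1-Vf) = 14.5*0.69 + 64.2*0.31 = 29.9 x 10^-6/K

29.9 x 10^-6/K


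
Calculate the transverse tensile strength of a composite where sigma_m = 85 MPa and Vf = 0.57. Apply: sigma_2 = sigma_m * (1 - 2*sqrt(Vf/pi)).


factor = 1 - 2*sqrt(0.57/pi) = 0.1481
sigma_2 = 85 * 0.1481 = 12.59 MPa

12.59 MPa


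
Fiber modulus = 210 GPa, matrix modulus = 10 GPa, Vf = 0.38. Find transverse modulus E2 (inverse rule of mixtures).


1/E2 = Vf/Ef + (1-Vf)/Em = 0.38/210 + 0.62/10
E2 = 15.67 GPa

15.67 GPa


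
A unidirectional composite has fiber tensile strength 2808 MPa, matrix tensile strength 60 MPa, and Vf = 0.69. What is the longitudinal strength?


sigma_1 = sigma_f*Vf + sigma_m*(1-Vf) = 2808*0.69 + 60*0.31 = 1956.1 MPa

1956.1 MPa


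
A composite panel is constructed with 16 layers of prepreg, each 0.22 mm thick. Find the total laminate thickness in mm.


h = n * t_ply = 16 * 0.22 = 3.52 mm

3.52 mm


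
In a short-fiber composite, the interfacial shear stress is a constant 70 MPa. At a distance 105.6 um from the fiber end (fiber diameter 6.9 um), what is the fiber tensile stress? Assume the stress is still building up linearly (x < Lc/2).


Force balance: sigma_f * (pi*d^2/4) = tau * (pi*d) * x  ->  sigma_f = 4 * tau * x / d
sigma_f = 4 * 70 * 105.6 / 6.9 = 4285.2 MPa

4285.2 MPa


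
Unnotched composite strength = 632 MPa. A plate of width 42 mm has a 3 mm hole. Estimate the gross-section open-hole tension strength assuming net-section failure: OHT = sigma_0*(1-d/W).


OHT = sigma_0*(1-d/W) = 632*(1-3/42) = 586.9 MPa

586.9 MPa
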